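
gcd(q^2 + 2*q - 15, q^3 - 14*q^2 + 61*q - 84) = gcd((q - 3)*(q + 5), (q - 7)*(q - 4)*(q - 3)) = q - 3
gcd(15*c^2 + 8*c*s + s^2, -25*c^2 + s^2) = 5*c + s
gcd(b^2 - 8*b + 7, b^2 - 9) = 1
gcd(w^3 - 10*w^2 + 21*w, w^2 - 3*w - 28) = w - 7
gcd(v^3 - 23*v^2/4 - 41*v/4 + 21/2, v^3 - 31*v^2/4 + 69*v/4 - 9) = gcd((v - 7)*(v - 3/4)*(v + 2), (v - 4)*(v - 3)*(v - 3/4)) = v - 3/4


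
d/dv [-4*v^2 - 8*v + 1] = -8*v - 8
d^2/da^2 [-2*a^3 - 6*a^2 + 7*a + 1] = -12*a - 12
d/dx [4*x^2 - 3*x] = 8*x - 3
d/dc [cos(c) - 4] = -sin(c)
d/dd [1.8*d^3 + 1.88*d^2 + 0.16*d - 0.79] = 5.4*d^2 + 3.76*d + 0.16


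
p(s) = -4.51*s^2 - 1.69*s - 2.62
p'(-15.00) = 133.61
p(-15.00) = -992.02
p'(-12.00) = 106.55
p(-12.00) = -631.78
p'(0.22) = -3.67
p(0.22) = -3.21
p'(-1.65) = 13.19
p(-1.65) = -12.11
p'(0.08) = -2.41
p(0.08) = -2.78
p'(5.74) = -53.46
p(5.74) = -160.91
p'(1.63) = -16.39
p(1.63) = -17.36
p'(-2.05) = 16.80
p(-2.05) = -18.11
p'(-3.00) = 25.37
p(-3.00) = -38.14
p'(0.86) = -9.45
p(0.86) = -7.41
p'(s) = -9.02*s - 1.69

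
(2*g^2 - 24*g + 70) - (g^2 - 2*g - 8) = g^2 - 22*g + 78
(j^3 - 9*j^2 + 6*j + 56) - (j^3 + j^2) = -10*j^2 + 6*j + 56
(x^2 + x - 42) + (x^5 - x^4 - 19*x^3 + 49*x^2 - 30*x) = x^5 - x^4 - 19*x^3 + 50*x^2 - 29*x - 42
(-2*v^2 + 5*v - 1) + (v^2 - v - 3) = -v^2 + 4*v - 4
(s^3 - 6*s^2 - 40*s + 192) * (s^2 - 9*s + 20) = s^5 - 15*s^4 + 34*s^3 + 432*s^2 - 2528*s + 3840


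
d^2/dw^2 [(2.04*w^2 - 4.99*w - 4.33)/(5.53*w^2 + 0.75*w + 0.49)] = (5.6843418860808e-14*w^4 - 322.119182*w^3 - 827.65851*w^2 - 26.623632*w + 23.24201)/(169.112377*w^6 + 68.807025*w^5 + 54.285798*w^4 + 12.615525*w^3 + 4.810134*w^2 + 0.540225*w + 0.117649)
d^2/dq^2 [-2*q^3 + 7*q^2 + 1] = 14 - 12*q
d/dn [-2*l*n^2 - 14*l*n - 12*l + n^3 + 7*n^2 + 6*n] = -4*l*n - 14*l + 3*n^2 + 14*n + 6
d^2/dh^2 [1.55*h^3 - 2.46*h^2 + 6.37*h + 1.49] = 9.3*h - 4.92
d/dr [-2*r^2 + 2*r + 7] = 2 - 4*r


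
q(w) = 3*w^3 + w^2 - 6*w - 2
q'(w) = 9*w^2 + 2*w - 6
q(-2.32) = -20.16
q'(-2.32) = 37.80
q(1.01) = -3.95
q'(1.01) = 5.20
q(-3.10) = -63.16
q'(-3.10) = 74.29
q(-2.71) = -38.10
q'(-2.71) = 54.68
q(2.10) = 17.59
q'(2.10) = 37.89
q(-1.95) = -8.74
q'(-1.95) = 24.32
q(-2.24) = -17.26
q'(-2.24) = 34.68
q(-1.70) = -3.65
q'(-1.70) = 16.61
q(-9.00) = -2054.00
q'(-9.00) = 705.00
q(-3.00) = -56.00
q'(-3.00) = 69.00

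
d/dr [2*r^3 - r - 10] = 6*r^2 - 1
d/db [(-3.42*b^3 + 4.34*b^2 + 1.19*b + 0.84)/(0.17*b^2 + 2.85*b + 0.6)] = (-0.5814*b^4 - 19.494*b^3 + 6.0107*b^2 + 4.9224*b - 1.68)/(0.0289*b^4 + 0.969*b^3 + 8.3265*b^2 + 3.42*b + 0.36)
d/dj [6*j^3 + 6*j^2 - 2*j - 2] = 18*j^2 + 12*j - 2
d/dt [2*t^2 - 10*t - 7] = 4*t - 10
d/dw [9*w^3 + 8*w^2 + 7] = w*(27*w + 16)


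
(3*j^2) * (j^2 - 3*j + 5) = 3*j^4 - 9*j^3 + 15*j^2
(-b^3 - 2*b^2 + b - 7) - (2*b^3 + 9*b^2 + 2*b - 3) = -3*b^3 - 11*b^2 - b - 4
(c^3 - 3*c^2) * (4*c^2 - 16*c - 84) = 4*c^5 - 28*c^4 - 36*c^3 + 252*c^2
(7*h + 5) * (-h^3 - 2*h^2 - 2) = -7*h^4 - 19*h^3 - 10*h^2 - 14*h - 10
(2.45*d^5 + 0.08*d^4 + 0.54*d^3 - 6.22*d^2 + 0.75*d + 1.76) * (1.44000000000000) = 3.528*d^5 + 0.1152*d^4 + 0.7776*d^3 - 8.9568*d^2 + 1.08*d + 2.5344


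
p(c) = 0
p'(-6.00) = 0.00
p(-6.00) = 0.00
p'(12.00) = 0.00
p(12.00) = 0.00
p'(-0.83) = 0.00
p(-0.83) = 0.00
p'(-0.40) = 0.00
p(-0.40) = 0.00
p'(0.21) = 0.00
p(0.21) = 0.00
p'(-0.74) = 0.00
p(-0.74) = 0.00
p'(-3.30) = 0.00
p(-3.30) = 0.00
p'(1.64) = 0.00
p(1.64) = 0.00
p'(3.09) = 0.00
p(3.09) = 0.00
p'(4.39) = 0.00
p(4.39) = 0.00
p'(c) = 0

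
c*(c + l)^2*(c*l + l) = c^4*l + 2*c^3*l^2 + c^3*l + c^2*l^3 + 2*c^2*l^2 + c*l^3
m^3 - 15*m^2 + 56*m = m*(m - 8)*(m - 7)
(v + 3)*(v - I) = v^2 + 3*v - I*v - 3*I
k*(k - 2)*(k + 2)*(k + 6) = k^4 + 6*k^3 - 4*k^2 - 24*k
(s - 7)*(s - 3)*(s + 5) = s^3 - 5*s^2 - 29*s + 105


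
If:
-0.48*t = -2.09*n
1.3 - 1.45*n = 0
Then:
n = 0.90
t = 3.90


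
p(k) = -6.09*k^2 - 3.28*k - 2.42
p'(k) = -12.18*k - 3.28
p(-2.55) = -33.66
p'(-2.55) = 27.78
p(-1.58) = -12.44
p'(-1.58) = 15.96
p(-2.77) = -40.06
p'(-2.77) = 30.46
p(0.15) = -3.05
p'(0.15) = -5.11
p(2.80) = -59.35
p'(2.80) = -37.38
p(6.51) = -281.87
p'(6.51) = -82.57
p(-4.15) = -93.69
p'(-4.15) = 47.27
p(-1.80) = -16.25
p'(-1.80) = 18.64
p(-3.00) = -47.39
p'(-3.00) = 33.26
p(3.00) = -67.07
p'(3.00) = -39.82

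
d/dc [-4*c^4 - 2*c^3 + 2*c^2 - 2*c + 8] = -16*c^3 - 6*c^2 + 4*c - 2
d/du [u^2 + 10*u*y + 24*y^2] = 2*u + 10*y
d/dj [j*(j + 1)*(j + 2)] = 3*j^2 + 6*j + 2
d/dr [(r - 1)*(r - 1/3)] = 2*r - 4/3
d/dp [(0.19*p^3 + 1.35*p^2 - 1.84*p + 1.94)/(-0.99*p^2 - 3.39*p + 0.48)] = (-0.1881*p^4 - 1.2882*p^3 - 6.1245*p^2 + 5.1372*p + 5.6934)/(0.9801*p^4 + 6.7122*p^3 + 10.5417*p^2 - 3.2544*p + 0.2304)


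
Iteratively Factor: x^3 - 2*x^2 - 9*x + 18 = (x + 3)*(x^2 - 5*x + 6) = (x - 3)*(x + 3)*(x - 2)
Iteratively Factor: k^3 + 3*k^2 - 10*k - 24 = (k - 3)*(k^2 + 6*k + 8) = (k - 3)*(k + 2)*(k + 4)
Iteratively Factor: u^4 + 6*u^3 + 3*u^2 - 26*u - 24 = (u + 4)*(u^3 + 2*u^2 - 5*u - 6) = (u - 2)*(u + 4)*(u^2 + 4*u + 3) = (u - 2)*(u + 3)*(u + 4)*(u + 1)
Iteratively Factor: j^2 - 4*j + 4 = (j - 2)*(j - 2)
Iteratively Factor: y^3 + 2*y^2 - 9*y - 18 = (y + 2)*(y^2 - 9) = (y + 2)*(y + 3)*(y - 3)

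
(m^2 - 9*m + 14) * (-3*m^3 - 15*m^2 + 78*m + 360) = -3*m^5 + 12*m^4 + 171*m^3 - 552*m^2 - 2148*m + 5040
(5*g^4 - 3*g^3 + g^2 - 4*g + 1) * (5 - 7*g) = -35*g^5 + 46*g^4 - 22*g^3 + 33*g^2 - 27*g + 5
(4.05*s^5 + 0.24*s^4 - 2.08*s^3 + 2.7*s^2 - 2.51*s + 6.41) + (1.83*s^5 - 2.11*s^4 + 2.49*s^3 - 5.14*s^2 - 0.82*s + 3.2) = 5.88*s^5 - 1.87*s^4 + 0.41*s^3 - 2.44*s^2 - 3.33*s + 9.61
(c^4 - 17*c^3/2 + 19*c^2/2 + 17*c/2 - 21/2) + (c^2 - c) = c^4 - 17*c^3/2 + 21*c^2/2 + 15*c/2 - 21/2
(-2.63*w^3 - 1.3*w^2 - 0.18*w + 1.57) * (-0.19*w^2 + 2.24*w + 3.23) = 0.4997*w^5 - 5.6442*w^4 - 11.3727*w^3 - 4.9005*w^2 + 2.9354*w + 5.0711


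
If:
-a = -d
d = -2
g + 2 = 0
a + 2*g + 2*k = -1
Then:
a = -2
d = -2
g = -2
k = 5/2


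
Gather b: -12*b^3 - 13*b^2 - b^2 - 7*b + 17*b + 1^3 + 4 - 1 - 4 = -12*b^3 - 14*b^2 + 10*b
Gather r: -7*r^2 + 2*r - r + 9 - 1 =-7*r^2 + r + 8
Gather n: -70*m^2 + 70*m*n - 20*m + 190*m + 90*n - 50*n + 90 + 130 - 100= -70*m^2 + 170*m + n*(70*m + 40) + 120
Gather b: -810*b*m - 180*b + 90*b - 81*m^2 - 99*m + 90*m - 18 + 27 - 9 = b*(-810*m - 90) - 81*m^2 - 9*m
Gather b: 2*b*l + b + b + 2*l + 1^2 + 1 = b*(2*l + 2) + 2*l + 2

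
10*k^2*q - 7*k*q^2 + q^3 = q*(-5*k + q)*(-2*k + q)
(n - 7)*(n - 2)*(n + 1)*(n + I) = n^4 - 8*n^3 + I*n^3 + 5*n^2 - 8*I*n^2 + 14*n + 5*I*n + 14*I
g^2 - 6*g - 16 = (g - 8)*(g + 2)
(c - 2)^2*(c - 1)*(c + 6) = c^4 + c^3 - 22*c^2 + 44*c - 24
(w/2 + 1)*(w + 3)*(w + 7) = w^3/2 + 6*w^2 + 41*w/2 + 21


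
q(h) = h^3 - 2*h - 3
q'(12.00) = 430.00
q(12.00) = 1701.00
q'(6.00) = 106.00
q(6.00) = 201.00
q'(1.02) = 1.12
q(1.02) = -3.98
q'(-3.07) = 26.27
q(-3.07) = -25.79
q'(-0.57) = -1.03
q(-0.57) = -2.05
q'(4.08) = 47.94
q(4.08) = 56.76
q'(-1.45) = 4.31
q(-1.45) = -3.15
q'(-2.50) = 16.75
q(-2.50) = -13.62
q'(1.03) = 1.18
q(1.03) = -3.97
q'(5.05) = 74.51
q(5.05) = 115.69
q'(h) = 3*h^2 - 2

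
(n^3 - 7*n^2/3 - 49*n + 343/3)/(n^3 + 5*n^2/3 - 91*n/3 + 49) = (n - 7)/(n - 3)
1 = 1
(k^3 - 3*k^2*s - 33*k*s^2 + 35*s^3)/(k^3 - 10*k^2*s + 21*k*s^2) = (-k^2 - 4*k*s + 5*s^2)/(k*(-k + 3*s))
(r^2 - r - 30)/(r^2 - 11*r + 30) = (r + 5)/(r - 5)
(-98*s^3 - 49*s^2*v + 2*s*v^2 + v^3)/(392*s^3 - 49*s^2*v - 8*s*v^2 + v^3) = (-2*s - v)/(8*s - v)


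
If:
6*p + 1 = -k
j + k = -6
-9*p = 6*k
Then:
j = -19/3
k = 1/3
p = -2/9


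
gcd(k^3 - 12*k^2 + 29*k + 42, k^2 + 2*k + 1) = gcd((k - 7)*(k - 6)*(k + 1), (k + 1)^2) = k + 1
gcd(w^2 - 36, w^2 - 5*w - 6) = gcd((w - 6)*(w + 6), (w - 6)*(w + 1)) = w - 6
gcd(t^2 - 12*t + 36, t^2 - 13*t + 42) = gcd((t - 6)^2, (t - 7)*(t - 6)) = t - 6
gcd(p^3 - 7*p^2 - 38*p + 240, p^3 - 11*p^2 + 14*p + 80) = p^2 - 13*p + 40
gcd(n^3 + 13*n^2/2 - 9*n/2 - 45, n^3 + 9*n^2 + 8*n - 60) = n + 6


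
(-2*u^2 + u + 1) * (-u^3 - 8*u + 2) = 2*u^5 - u^4 + 15*u^3 - 12*u^2 - 6*u + 2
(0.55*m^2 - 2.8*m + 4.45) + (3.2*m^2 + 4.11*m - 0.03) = 3.75*m^2 + 1.31*m + 4.42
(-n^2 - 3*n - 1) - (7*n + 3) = -n^2 - 10*n - 4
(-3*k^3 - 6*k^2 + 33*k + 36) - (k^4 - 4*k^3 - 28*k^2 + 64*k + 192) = -k^4 + k^3 + 22*k^2 - 31*k - 156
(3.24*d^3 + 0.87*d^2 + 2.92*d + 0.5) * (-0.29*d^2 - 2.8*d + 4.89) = -0.9396*d^5 - 9.3243*d^4 + 12.5608*d^3 - 4.0667*d^2 + 12.8788*d + 2.445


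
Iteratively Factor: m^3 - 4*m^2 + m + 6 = (m - 2)*(m^2 - 2*m - 3) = (m - 2)*(m + 1)*(m - 3)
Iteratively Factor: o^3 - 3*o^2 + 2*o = (o - 2)*(o^2 - o) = (o - 2)*(o - 1)*(o)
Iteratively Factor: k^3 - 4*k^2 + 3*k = (k - 1)*(k^2 - 3*k) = (k - 3)*(k - 1)*(k)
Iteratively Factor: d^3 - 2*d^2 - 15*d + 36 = (d + 4)*(d^2 - 6*d + 9) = (d - 3)*(d + 4)*(d - 3)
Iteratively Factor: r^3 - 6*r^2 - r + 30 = (r - 5)*(r^2 - r - 6) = (r - 5)*(r - 3)*(r + 2)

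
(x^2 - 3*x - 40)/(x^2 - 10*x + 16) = (x + 5)/(x - 2)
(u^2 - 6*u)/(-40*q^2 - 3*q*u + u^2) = u*(6 - u)/(40*q^2 + 3*q*u - u^2)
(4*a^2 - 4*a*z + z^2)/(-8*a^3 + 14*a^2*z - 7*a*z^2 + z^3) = (-2*a + z)/(4*a^2 - 5*a*z + z^2)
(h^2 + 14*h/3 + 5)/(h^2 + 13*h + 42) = (h^2 + 14*h/3 + 5)/(h^2 + 13*h + 42)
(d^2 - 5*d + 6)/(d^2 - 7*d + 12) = (d - 2)/(d - 4)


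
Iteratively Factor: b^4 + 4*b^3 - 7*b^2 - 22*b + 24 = (b - 1)*(b^3 + 5*b^2 - 2*b - 24) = (b - 1)*(b + 4)*(b^2 + b - 6) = (b - 1)*(b + 3)*(b + 4)*(b - 2)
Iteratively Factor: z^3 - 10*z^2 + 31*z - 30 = (z - 2)*(z^2 - 8*z + 15) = (z - 3)*(z - 2)*(z - 5)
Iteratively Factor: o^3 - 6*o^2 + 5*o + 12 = (o - 4)*(o^2 - 2*o - 3) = (o - 4)*(o - 3)*(o + 1)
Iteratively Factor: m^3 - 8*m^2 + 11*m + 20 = (m - 5)*(m^2 - 3*m - 4) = (m - 5)*(m - 4)*(m + 1)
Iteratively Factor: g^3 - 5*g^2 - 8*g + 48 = (g - 4)*(g^2 - g - 12) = (g - 4)^2*(g + 3)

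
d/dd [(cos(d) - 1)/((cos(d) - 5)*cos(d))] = (sin(d) + 5*sin(d)/cos(d)^2 - 2*tan(d))/(cos(d) - 5)^2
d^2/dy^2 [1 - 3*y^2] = -6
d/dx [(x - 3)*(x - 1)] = 2*x - 4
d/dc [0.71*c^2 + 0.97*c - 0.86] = 1.42*c + 0.97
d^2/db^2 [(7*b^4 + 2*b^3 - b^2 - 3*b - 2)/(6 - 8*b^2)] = (-112*b^6 + 252*b^4 + 24*b^3 - 246*b^2 + 54*b + 33)/(64*b^6 - 144*b^4 + 108*b^2 - 27)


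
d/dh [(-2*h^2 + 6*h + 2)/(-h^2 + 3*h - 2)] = 6*(2*h - 3)/(h^2 - 3*h + 2)^2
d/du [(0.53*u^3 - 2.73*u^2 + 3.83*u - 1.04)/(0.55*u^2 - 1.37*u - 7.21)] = (0.2915*u^4 - 1.4522*u^3 - 9.8303*u^2 + 40.5106*u - 29.0391)/(0.3025*u^4 - 1.507*u^3 - 6.0541*u^2 + 19.7554*u + 51.9841)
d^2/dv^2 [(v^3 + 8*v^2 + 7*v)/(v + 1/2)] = 4*(4*v^3 + 6*v^2 + 3*v - 6)/(8*v^3 + 12*v^2 + 6*v + 1)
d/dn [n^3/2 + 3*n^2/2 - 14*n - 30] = 3*n^2/2 + 3*n - 14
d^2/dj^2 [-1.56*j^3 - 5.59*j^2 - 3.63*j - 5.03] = -9.36*j - 11.18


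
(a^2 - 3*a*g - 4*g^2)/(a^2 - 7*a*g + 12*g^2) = (a + g)/(a - 3*g)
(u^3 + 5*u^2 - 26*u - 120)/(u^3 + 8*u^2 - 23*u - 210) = (u + 4)/(u + 7)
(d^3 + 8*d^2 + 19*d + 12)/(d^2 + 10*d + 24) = (d^2 + 4*d + 3)/(d + 6)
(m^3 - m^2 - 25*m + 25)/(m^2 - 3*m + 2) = (m^2 - 25)/(m - 2)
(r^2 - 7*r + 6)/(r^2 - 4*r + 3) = (r - 6)/(r - 3)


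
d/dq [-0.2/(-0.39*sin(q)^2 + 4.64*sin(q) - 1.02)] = (0.928 - 0.156*sin(q))*cos(q)/(0.39*sin(q)^2 - 4.64*sin(q) + 1.02)^2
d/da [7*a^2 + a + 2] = 14*a + 1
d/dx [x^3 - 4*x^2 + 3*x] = 3*x^2 - 8*x + 3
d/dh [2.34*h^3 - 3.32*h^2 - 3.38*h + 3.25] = 7.02*h^2 - 6.64*h - 3.38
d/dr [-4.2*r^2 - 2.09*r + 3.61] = -8.4*r - 2.09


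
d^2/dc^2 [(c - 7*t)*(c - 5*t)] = 2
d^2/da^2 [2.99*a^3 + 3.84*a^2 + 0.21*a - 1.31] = 17.94*a + 7.68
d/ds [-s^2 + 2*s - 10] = 2 - 2*s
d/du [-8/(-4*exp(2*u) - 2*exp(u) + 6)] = (-16*exp(u) - 4)*exp(u)/(2*exp(2*u) + exp(u) - 3)^2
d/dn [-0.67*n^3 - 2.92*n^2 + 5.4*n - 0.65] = -2.01*n^2 - 5.84*n + 5.4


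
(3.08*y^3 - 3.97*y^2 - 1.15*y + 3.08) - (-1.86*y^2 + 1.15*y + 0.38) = 3.08*y^3 - 2.11*y^2 - 2.3*y + 2.7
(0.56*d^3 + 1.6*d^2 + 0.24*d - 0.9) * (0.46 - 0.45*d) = -0.252*d^4 - 0.4624*d^3 + 0.628*d^2 + 0.5154*d - 0.414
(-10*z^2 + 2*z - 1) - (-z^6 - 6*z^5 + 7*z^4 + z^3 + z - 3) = z^6 + 6*z^5 - 7*z^4 - z^3 - 10*z^2 + z + 2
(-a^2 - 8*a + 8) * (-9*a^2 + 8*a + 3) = 9*a^4 + 64*a^3 - 139*a^2 + 40*a + 24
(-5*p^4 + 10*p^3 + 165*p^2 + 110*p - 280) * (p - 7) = -5*p^5 + 45*p^4 + 95*p^3 - 1045*p^2 - 1050*p + 1960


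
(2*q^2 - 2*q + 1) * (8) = 16*q^2 - 16*q + 8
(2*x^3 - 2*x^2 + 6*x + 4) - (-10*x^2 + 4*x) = 2*x^3 + 8*x^2 + 2*x + 4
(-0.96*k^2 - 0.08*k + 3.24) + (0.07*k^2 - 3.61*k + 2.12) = -0.89*k^2 - 3.69*k + 5.36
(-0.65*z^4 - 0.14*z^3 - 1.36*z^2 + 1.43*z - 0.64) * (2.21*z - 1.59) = -1.4365*z^5 + 0.7241*z^4 - 2.783*z^3 + 5.3227*z^2 - 3.6881*z + 1.0176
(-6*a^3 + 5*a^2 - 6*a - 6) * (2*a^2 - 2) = -12*a^5 + 10*a^4 - 22*a^2 + 12*a + 12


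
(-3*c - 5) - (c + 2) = -4*c - 7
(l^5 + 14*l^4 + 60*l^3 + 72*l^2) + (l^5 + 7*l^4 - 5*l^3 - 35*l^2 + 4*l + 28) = 2*l^5 + 21*l^4 + 55*l^3 + 37*l^2 + 4*l + 28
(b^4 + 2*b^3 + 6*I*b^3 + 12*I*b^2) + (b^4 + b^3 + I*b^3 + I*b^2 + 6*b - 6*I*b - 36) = 2*b^4 + 3*b^3 + 7*I*b^3 + 13*I*b^2 + 6*b - 6*I*b - 36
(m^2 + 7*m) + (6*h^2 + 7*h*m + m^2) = 6*h^2 + 7*h*m + 2*m^2 + 7*m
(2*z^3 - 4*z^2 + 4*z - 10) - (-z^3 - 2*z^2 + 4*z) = 3*z^3 - 2*z^2 - 10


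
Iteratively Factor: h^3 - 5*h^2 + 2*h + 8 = (h + 1)*(h^2 - 6*h + 8) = (h - 4)*(h + 1)*(h - 2)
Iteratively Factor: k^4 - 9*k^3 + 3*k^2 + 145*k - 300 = (k + 4)*(k^3 - 13*k^2 + 55*k - 75) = (k - 5)*(k + 4)*(k^2 - 8*k + 15) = (k - 5)^2*(k + 4)*(k - 3)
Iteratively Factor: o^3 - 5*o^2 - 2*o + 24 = (o - 3)*(o^2 - 2*o - 8) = (o - 3)*(o + 2)*(o - 4)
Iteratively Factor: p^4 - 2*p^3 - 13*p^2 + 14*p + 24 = (p + 3)*(p^3 - 5*p^2 + 2*p + 8) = (p - 4)*(p + 3)*(p^2 - p - 2) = (p - 4)*(p + 1)*(p + 3)*(p - 2)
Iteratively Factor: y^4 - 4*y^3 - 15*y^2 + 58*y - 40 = (y - 1)*(y^3 - 3*y^2 - 18*y + 40) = (y - 2)*(y - 1)*(y^2 - y - 20) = (y - 2)*(y - 1)*(y + 4)*(y - 5)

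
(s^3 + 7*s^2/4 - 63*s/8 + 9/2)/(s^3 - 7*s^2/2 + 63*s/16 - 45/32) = 4*(s + 4)/(4*s - 5)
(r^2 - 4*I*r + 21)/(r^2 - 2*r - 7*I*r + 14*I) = (r + 3*I)/(r - 2)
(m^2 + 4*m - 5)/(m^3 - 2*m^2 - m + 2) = (m + 5)/(m^2 - m - 2)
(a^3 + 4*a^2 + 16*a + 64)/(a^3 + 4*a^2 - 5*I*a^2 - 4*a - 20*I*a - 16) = (a + 4*I)/(a - I)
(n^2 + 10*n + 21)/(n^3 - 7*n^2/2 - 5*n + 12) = 2*(n^2 + 10*n + 21)/(2*n^3 - 7*n^2 - 10*n + 24)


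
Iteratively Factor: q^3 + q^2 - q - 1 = (q + 1)*(q^2 - 1) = (q - 1)*(q + 1)*(q + 1)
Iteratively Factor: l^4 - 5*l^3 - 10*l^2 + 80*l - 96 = (l + 4)*(l^3 - 9*l^2 + 26*l - 24) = (l - 2)*(l + 4)*(l^2 - 7*l + 12) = (l - 4)*(l - 2)*(l + 4)*(l - 3)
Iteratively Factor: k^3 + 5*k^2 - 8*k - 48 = (k - 3)*(k^2 + 8*k + 16) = (k - 3)*(k + 4)*(k + 4)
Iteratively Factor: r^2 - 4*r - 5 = (r - 5)*(r + 1)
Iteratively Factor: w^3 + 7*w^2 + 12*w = (w + 3)*(w^2 + 4*w) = (w + 3)*(w + 4)*(w)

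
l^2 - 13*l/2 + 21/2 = (l - 7/2)*(l - 3)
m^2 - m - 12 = (m - 4)*(m + 3)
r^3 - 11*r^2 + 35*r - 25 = (r - 5)^2*(r - 1)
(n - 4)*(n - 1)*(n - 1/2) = n^3 - 11*n^2/2 + 13*n/2 - 2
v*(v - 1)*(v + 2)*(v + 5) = v^4 + 6*v^3 + 3*v^2 - 10*v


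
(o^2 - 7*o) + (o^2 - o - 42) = 2*o^2 - 8*o - 42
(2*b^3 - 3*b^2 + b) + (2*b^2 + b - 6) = 2*b^3 - b^2 + 2*b - 6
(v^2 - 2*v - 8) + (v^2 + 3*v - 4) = 2*v^2 + v - 12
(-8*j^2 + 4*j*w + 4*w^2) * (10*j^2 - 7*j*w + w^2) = -80*j^4 + 96*j^3*w + 4*j^2*w^2 - 24*j*w^3 + 4*w^4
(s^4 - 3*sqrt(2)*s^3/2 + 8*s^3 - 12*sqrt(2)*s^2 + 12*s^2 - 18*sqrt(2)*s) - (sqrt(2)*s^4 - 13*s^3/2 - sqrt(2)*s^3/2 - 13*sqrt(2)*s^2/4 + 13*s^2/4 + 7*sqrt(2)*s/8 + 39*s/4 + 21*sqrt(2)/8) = -sqrt(2)*s^4 + s^4 - sqrt(2)*s^3 + 29*s^3/2 - 35*sqrt(2)*s^2/4 + 35*s^2/4 - 151*sqrt(2)*s/8 - 39*s/4 - 21*sqrt(2)/8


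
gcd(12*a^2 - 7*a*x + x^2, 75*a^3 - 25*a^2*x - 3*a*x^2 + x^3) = -3*a + x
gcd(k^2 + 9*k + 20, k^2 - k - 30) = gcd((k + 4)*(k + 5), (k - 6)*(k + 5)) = k + 5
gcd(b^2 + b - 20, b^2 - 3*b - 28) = 1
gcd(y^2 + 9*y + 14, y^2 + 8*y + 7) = y + 7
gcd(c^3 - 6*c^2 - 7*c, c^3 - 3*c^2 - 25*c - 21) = c^2 - 6*c - 7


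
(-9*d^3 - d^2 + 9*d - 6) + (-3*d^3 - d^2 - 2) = -12*d^3 - 2*d^2 + 9*d - 8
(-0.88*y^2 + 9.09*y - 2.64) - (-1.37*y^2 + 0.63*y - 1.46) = 0.49*y^2 + 8.46*y - 1.18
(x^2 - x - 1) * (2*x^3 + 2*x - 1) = 2*x^5 - 2*x^4 - 3*x^2 - x + 1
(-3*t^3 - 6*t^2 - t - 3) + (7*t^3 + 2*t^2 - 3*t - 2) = 4*t^3 - 4*t^2 - 4*t - 5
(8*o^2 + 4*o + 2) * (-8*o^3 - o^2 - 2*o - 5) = -64*o^5 - 40*o^4 - 36*o^3 - 50*o^2 - 24*o - 10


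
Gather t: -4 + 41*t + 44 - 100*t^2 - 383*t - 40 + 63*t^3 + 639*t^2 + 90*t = 63*t^3 + 539*t^2 - 252*t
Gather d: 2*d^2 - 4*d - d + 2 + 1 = 2*d^2 - 5*d + 3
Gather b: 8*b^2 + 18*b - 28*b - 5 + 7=8*b^2 - 10*b + 2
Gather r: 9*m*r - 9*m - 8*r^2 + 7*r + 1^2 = -9*m - 8*r^2 + r*(9*m + 7) + 1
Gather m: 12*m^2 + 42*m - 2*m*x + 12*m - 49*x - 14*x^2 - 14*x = 12*m^2 + m*(54 - 2*x) - 14*x^2 - 63*x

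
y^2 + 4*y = y*(y + 4)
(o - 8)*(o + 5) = o^2 - 3*o - 40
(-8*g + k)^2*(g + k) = 64*g^3 + 48*g^2*k - 15*g*k^2 + k^3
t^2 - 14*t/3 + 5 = (t - 3)*(t - 5/3)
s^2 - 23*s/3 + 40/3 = (s - 5)*(s - 8/3)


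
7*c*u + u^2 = u*(7*c + u)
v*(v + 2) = v^2 + 2*v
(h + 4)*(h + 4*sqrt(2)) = h^2 + 4*h + 4*sqrt(2)*h + 16*sqrt(2)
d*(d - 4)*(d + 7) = d^3 + 3*d^2 - 28*d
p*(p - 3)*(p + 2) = p^3 - p^2 - 6*p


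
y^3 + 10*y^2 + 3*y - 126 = (y - 3)*(y + 6)*(y + 7)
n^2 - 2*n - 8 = (n - 4)*(n + 2)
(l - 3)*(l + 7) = l^2 + 4*l - 21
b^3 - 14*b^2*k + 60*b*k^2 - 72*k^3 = (b - 6*k)^2*(b - 2*k)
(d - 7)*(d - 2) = d^2 - 9*d + 14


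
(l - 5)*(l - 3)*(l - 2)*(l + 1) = l^4 - 9*l^3 + 21*l^2 + l - 30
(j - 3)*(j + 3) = j^2 - 9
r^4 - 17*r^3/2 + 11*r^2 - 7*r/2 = r*(r - 7)*(r - 1)*(r - 1/2)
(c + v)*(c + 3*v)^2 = c^3 + 7*c^2*v + 15*c*v^2 + 9*v^3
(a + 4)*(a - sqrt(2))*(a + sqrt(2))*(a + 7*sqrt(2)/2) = a^4 + 4*a^3 + 7*sqrt(2)*a^3/2 - 2*a^2 + 14*sqrt(2)*a^2 - 7*sqrt(2)*a - 8*a - 28*sqrt(2)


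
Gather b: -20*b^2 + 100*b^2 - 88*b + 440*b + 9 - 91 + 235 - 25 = 80*b^2 + 352*b + 128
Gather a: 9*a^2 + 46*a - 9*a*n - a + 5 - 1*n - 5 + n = 9*a^2 + a*(45 - 9*n)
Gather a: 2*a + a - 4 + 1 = 3*a - 3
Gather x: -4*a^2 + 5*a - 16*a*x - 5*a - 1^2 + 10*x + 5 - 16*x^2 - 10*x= -4*a^2 - 16*a*x - 16*x^2 + 4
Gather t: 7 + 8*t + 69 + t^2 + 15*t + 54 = t^2 + 23*t + 130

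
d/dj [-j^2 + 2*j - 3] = 2 - 2*j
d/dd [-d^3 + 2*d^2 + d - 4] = -3*d^2 + 4*d + 1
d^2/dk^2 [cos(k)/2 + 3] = -cos(k)/2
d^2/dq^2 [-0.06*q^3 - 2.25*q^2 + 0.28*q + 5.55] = -0.36*q - 4.5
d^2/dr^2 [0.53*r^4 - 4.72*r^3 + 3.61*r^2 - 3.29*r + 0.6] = 6.36*r^2 - 28.32*r + 7.22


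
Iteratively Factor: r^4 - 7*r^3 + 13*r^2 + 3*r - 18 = (r - 3)*(r^3 - 4*r^2 + r + 6) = (r - 3)^2*(r^2 - r - 2) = (r - 3)^2*(r - 2)*(r + 1)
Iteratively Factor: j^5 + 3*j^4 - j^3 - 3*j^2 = (j + 1)*(j^4 + 2*j^3 - 3*j^2) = j*(j + 1)*(j^3 + 2*j^2 - 3*j) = j*(j + 1)*(j + 3)*(j^2 - j) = j^2*(j + 1)*(j + 3)*(j - 1)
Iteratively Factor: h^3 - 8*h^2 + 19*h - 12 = (h - 4)*(h^2 - 4*h + 3) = (h - 4)*(h - 3)*(h - 1)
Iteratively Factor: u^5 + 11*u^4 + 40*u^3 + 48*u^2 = (u + 4)*(u^4 + 7*u^3 + 12*u^2) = u*(u + 4)*(u^3 + 7*u^2 + 12*u) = u^2*(u + 4)*(u^2 + 7*u + 12) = u^2*(u + 4)^2*(u + 3)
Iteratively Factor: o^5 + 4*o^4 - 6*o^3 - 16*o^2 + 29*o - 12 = (o - 1)*(o^4 + 5*o^3 - o^2 - 17*o + 12) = (o - 1)*(o + 4)*(o^3 + o^2 - 5*o + 3) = (o - 1)^2*(o + 4)*(o^2 + 2*o - 3) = (o - 1)^3*(o + 4)*(o + 3)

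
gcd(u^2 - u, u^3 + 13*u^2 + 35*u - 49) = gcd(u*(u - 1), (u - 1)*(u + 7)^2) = u - 1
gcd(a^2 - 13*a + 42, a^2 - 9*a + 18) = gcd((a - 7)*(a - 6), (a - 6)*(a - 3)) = a - 6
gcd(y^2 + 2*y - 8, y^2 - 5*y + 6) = y - 2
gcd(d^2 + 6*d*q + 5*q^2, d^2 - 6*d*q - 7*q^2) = d + q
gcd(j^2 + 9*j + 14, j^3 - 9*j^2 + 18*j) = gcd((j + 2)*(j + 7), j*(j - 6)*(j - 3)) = 1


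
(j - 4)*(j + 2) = j^2 - 2*j - 8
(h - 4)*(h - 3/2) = h^2 - 11*h/2 + 6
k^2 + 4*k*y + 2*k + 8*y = (k + 2)*(k + 4*y)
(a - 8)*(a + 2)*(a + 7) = a^3 + a^2 - 58*a - 112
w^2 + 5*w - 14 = (w - 2)*(w + 7)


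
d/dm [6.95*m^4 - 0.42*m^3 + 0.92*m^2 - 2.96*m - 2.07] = 27.8*m^3 - 1.26*m^2 + 1.84*m - 2.96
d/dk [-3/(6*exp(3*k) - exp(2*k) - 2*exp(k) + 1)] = 6*(9*exp(2*k) - exp(k) - 1)*exp(k)/(6*exp(3*k) - exp(2*k) - 2*exp(k) + 1)^2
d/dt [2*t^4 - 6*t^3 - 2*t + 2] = 8*t^3 - 18*t^2 - 2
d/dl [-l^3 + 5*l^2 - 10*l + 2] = -3*l^2 + 10*l - 10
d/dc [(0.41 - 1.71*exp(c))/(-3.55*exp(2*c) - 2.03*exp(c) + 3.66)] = (-6.0705*exp(2*c) + 2.911*exp(c) - 5.4263)*exp(c)/(12.6025*exp(4*c) + 14.413*exp(3*c) - 21.8651*exp(2*c) - 14.8596*exp(c) + 13.3956)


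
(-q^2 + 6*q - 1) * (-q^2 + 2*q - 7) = q^4 - 8*q^3 + 20*q^2 - 44*q + 7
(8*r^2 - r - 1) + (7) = 8*r^2 - r + 6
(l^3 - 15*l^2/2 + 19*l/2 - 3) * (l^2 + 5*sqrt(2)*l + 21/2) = l^5 - 15*l^4/2 + 5*sqrt(2)*l^4 - 75*sqrt(2)*l^3/2 + 20*l^3 - 327*l^2/4 + 95*sqrt(2)*l^2/2 - 15*sqrt(2)*l + 399*l/4 - 63/2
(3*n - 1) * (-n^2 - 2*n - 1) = -3*n^3 - 5*n^2 - n + 1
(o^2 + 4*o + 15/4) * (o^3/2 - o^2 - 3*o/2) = o^5/2 + o^4 - 29*o^3/8 - 39*o^2/4 - 45*o/8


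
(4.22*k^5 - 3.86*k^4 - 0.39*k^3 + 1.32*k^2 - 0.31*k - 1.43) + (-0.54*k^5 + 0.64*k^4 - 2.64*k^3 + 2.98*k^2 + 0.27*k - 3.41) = 3.68*k^5 - 3.22*k^4 - 3.03*k^3 + 4.3*k^2 - 0.04*k - 4.84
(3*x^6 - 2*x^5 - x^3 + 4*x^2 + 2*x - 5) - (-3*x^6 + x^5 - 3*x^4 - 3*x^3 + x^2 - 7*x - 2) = 6*x^6 - 3*x^5 + 3*x^4 + 2*x^3 + 3*x^2 + 9*x - 3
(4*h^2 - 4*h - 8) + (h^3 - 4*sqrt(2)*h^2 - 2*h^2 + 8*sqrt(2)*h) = h^3 - 4*sqrt(2)*h^2 + 2*h^2 - 4*h + 8*sqrt(2)*h - 8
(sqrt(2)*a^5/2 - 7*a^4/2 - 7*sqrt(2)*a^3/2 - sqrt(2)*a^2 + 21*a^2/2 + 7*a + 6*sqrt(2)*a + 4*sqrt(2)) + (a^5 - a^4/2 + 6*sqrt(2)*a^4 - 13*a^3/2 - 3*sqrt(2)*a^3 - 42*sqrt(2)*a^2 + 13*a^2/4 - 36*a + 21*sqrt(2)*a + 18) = sqrt(2)*a^5/2 + a^5 - 4*a^4 + 6*sqrt(2)*a^4 - 13*sqrt(2)*a^3/2 - 13*a^3/2 - 43*sqrt(2)*a^2 + 55*a^2/4 - 29*a + 27*sqrt(2)*a + 4*sqrt(2) + 18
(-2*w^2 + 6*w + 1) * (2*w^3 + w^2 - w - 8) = -4*w^5 + 10*w^4 + 10*w^3 + 11*w^2 - 49*w - 8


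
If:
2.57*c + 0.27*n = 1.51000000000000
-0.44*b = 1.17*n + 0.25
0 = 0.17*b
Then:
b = 0.00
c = 0.61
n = -0.21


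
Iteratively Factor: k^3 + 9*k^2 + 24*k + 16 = (k + 4)*(k^2 + 5*k + 4) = (k + 1)*(k + 4)*(k + 4)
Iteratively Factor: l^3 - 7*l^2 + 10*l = (l - 2)*(l^2 - 5*l) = l*(l - 2)*(l - 5)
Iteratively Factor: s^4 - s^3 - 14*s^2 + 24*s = (s - 2)*(s^3 + s^2 - 12*s) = s*(s - 2)*(s^2 + s - 12) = s*(s - 2)*(s + 4)*(s - 3)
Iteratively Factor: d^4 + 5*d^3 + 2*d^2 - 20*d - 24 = (d + 2)*(d^3 + 3*d^2 - 4*d - 12) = (d - 2)*(d + 2)*(d^2 + 5*d + 6) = (d - 2)*(d + 2)^2*(d + 3)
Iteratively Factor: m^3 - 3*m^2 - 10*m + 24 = (m + 3)*(m^2 - 6*m + 8) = (m - 4)*(m + 3)*(m - 2)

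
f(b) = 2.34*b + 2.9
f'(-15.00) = 2.34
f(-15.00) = -32.20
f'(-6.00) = 2.34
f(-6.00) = -11.14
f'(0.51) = 2.34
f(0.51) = 4.09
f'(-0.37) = 2.34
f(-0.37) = 2.03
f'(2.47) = 2.34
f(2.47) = 8.68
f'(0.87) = 2.34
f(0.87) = 4.94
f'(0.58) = 2.34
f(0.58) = 4.26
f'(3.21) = 2.34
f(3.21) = 10.41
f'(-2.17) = 2.34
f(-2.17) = -2.18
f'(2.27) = 2.34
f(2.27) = 8.21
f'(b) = 2.34000000000000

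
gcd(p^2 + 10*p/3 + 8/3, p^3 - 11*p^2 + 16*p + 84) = p + 2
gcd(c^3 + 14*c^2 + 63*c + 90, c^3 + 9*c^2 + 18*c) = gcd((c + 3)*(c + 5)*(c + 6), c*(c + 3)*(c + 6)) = c^2 + 9*c + 18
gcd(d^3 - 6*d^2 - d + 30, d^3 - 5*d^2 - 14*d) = d + 2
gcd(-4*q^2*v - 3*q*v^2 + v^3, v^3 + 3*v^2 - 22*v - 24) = 1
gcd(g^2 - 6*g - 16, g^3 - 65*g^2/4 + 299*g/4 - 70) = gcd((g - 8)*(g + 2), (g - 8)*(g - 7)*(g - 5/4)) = g - 8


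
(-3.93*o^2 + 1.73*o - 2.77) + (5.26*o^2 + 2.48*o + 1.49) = 1.33*o^2 + 4.21*o - 1.28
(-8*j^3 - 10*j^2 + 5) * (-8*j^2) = 64*j^5 + 80*j^4 - 40*j^2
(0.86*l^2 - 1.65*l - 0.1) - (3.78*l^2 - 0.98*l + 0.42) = -2.92*l^2 - 0.67*l - 0.52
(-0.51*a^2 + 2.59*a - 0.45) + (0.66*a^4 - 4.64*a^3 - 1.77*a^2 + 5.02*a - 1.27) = 0.66*a^4 - 4.64*a^3 - 2.28*a^2 + 7.61*a - 1.72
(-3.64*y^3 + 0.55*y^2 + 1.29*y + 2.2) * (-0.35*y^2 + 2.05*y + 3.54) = 1.274*y^5 - 7.6545*y^4 - 12.2096*y^3 + 3.8215*y^2 + 9.0766*y + 7.788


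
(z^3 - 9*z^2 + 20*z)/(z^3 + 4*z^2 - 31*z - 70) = z*(z - 4)/(z^2 + 9*z + 14)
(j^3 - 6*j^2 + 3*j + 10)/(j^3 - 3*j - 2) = (j - 5)/(j + 1)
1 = 1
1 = 1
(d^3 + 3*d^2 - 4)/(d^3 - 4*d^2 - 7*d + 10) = (d + 2)/(d - 5)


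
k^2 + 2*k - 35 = (k - 5)*(k + 7)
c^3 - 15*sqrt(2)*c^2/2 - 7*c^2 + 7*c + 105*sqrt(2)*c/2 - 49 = (c - 7)*(c - 7*sqrt(2))*(c - sqrt(2)/2)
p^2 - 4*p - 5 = (p - 5)*(p + 1)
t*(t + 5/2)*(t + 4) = t^3 + 13*t^2/2 + 10*t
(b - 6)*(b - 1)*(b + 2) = b^3 - 5*b^2 - 8*b + 12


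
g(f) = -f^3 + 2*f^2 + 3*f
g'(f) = -3*f^2 + 4*f + 3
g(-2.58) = 22.75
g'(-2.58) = -27.29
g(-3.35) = 49.99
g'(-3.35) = -44.07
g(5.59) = -95.41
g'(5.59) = -68.38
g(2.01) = 5.99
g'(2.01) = -1.08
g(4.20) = -26.21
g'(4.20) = -33.12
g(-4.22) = 98.11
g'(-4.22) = -67.31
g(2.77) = 2.40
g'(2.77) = -8.94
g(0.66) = 2.56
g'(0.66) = 4.33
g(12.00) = -1404.00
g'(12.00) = -381.00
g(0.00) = 0.00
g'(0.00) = 3.00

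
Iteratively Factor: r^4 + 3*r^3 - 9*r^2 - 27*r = (r)*(r^3 + 3*r^2 - 9*r - 27) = r*(r + 3)*(r^2 - 9) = r*(r + 3)^2*(r - 3)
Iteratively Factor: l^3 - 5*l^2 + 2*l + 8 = (l - 4)*(l^2 - l - 2) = (l - 4)*(l - 2)*(l + 1)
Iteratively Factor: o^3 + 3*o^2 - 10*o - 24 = (o + 2)*(o^2 + o - 12) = (o + 2)*(o + 4)*(o - 3)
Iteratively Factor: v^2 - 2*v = (v - 2)*(v)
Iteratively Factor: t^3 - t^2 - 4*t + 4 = (t + 2)*(t^2 - 3*t + 2) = (t - 2)*(t + 2)*(t - 1)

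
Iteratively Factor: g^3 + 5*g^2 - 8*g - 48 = (g + 4)*(g^2 + g - 12) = (g + 4)^2*(g - 3)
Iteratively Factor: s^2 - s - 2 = (s - 2)*(s + 1)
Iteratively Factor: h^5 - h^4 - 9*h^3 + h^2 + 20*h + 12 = (h + 1)*(h^4 - 2*h^3 - 7*h^2 + 8*h + 12) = (h - 3)*(h + 1)*(h^3 + h^2 - 4*h - 4) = (h - 3)*(h - 2)*(h + 1)*(h^2 + 3*h + 2) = (h - 3)*(h - 2)*(h + 1)*(h + 2)*(h + 1)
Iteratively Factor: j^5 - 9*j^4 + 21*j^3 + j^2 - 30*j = (j)*(j^4 - 9*j^3 + 21*j^2 + j - 30) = j*(j - 5)*(j^3 - 4*j^2 + j + 6) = j*(j - 5)*(j - 2)*(j^2 - 2*j - 3) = j*(j - 5)*(j - 3)*(j - 2)*(j + 1)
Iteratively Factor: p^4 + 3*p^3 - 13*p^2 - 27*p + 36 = (p - 3)*(p^3 + 6*p^2 + 5*p - 12) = (p - 3)*(p + 3)*(p^2 + 3*p - 4) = (p - 3)*(p + 3)*(p + 4)*(p - 1)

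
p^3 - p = p*(p - 1)*(p + 1)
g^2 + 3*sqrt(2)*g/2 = g*(g + 3*sqrt(2)/2)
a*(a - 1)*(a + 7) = a^3 + 6*a^2 - 7*a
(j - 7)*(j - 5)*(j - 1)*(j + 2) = j^4 - 11*j^3 + 21*j^2 + 59*j - 70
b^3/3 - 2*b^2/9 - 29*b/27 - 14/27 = (b/3 + 1/3)*(b - 7/3)*(b + 2/3)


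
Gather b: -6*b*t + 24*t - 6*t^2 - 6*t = -6*b*t - 6*t^2 + 18*t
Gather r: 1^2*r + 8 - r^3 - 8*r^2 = -r^3 - 8*r^2 + r + 8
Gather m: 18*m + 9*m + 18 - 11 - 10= 27*m - 3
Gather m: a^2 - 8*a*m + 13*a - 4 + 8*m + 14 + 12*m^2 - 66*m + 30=a^2 + 13*a + 12*m^2 + m*(-8*a - 58) + 40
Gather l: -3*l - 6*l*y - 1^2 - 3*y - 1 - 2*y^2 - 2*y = l*(-6*y - 3) - 2*y^2 - 5*y - 2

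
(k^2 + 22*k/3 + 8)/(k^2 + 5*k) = (k^2 + 22*k/3 + 8)/(k*(k + 5))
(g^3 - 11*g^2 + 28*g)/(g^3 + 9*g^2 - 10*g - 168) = g*(g - 7)/(g^2 + 13*g + 42)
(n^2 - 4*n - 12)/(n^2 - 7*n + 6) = (n + 2)/(n - 1)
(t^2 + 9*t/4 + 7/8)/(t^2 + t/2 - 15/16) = 2*(8*t^2 + 18*t + 7)/(16*t^2 + 8*t - 15)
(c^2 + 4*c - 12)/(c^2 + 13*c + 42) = (c - 2)/(c + 7)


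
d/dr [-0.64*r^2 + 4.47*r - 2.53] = 4.47 - 1.28*r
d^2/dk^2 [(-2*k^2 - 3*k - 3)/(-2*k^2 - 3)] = (24*k^3 - 108*k)/(8*k^6 + 36*k^4 + 54*k^2 + 27)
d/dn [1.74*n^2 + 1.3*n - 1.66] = 3.48*n + 1.3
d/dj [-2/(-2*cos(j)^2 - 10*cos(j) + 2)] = (2*cos(j) + 5)*sin(j)/(-sin(j)^2 + 5*cos(j))^2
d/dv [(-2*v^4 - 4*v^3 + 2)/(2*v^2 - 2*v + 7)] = 4*(-2*v^5 + v^4 - 10*v^3 - 21*v^2 - 2*v + 1)/(4*v^4 - 8*v^3 + 32*v^2 - 28*v + 49)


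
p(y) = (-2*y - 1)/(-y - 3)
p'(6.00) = 0.06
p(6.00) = 1.44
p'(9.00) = 0.03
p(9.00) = 1.58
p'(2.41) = 0.17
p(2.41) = 1.08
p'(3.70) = 0.11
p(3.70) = 1.25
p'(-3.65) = 11.83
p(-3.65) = 9.69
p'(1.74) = 0.22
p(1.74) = 0.95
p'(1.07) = 0.30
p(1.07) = 0.77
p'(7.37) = 0.05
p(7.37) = 1.52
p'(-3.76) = 8.66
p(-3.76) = 8.58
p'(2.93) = 0.14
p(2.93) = 1.16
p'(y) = (-2*y - 1)/(-y - 3)^2 - 2/(-y - 3)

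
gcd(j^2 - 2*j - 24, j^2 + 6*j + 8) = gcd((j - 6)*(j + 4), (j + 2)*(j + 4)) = j + 4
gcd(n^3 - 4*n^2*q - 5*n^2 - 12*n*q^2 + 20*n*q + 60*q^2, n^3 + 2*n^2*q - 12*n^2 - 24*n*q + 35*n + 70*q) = n^2 + 2*n*q - 5*n - 10*q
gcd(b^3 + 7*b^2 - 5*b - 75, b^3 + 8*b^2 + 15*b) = b + 5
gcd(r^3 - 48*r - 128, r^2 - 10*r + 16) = r - 8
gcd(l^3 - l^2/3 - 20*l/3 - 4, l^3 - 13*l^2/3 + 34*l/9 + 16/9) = 1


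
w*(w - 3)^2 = w^3 - 6*w^2 + 9*w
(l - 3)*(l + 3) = l^2 - 9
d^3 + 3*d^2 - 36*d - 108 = (d - 6)*(d + 3)*(d + 6)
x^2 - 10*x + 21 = (x - 7)*(x - 3)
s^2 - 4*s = s*(s - 4)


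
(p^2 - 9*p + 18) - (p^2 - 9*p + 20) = -2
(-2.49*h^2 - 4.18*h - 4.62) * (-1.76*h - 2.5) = 4.3824*h^3 + 13.5818*h^2 + 18.5812*h + 11.55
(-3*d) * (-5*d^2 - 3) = 15*d^3 + 9*d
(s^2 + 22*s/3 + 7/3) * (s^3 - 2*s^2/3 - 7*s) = s^5 + 20*s^4/3 - 86*s^3/9 - 476*s^2/9 - 49*s/3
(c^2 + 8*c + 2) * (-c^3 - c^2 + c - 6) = -c^5 - 9*c^4 - 9*c^3 - 46*c - 12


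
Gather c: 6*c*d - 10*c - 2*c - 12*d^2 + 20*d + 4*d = c*(6*d - 12) - 12*d^2 + 24*d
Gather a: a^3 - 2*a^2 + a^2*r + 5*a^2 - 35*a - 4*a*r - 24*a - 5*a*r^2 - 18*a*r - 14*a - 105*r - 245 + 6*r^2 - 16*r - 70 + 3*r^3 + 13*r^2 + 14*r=a^3 + a^2*(r + 3) + a*(-5*r^2 - 22*r - 73) + 3*r^3 + 19*r^2 - 107*r - 315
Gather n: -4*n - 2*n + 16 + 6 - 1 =21 - 6*n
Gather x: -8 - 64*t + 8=-64*t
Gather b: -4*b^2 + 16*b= -4*b^2 + 16*b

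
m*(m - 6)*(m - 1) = m^3 - 7*m^2 + 6*m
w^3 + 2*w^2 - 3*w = w*(w - 1)*(w + 3)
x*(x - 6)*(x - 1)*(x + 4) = x^4 - 3*x^3 - 22*x^2 + 24*x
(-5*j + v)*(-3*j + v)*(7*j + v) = 105*j^3 - 41*j^2*v - j*v^2 + v^3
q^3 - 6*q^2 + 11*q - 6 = (q - 3)*(q - 2)*(q - 1)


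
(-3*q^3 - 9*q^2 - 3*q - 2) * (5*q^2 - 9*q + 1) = -15*q^5 - 18*q^4 + 63*q^3 + 8*q^2 + 15*q - 2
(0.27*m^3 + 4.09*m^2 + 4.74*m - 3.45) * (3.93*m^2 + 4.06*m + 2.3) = 1.0611*m^5 + 17.1699*m^4 + 35.8546*m^3 + 15.0929*m^2 - 3.105*m - 7.935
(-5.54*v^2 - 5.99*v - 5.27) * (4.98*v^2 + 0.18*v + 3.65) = -27.5892*v^4 - 30.8274*v^3 - 47.5438*v^2 - 22.8121*v - 19.2355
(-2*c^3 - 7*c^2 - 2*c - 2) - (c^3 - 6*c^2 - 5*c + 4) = -3*c^3 - c^2 + 3*c - 6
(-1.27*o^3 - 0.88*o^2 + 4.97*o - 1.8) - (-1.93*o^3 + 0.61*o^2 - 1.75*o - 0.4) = 0.66*o^3 - 1.49*o^2 + 6.72*o - 1.4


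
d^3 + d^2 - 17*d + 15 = (d - 3)*(d - 1)*(d + 5)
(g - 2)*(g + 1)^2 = g^3 - 3*g - 2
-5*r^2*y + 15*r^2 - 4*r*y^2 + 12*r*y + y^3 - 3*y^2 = (-5*r + y)*(r + y)*(y - 3)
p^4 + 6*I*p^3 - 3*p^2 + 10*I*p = p*(p - I)*(p + 2*I)*(p + 5*I)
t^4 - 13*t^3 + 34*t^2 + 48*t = t*(t - 8)*(t - 6)*(t + 1)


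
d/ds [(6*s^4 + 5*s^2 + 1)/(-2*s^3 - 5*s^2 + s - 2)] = (-12*s^6 - 60*s^5 + 28*s^4 - 48*s^3 + 11*s^2 - 10*s - 1)/(4*s^6 + 20*s^5 + 21*s^4 - 2*s^3 + 21*s^2 - 4*s + 4)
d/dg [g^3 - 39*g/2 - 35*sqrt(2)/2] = 3*g^2 - 39/2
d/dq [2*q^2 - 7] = 4*q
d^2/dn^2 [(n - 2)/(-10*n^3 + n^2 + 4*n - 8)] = 2*(-4*(n - 2)*(-15*n^2 + n + 2)^2 + (30*n^2 - 2*n + (n - 2)*(30*n - 1) - 4)*(10*n^3 - n^2 - 4*n + 8))/(10*n^3 - n^2 - 4*n + 8)^3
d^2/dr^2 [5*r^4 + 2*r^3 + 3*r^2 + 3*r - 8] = 60*r^2 + 12*r + 6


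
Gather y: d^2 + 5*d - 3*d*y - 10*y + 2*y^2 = d^2 + 5*d + 2*y^2 + y*(-3*d - 10)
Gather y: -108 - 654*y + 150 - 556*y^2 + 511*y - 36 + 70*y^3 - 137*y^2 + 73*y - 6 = 70*y^3 - 693*y^2 - 70*y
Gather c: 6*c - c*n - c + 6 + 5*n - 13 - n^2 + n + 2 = c*(5 - n) - n^2 + 6*n - 5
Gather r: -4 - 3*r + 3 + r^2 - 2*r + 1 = r^2 - 5*r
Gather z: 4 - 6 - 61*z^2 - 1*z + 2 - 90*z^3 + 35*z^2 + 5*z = -90*z^3 - 26*z^2 + 4*z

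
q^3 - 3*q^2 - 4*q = q*(q - 4)*(q + 1)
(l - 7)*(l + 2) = l^2 - 5*l - 14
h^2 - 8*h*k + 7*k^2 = (h - 7*k)*(h - k)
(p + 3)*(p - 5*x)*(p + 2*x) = p^3 - 3*p^2*x + 3*p^2 - 10*p*x^2 - 9*p*x - 30*x^2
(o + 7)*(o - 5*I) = o^2 + 7*o - 5*I*o - 35*I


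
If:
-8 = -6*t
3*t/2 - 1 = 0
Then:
No Solution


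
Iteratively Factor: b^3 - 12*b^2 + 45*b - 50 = (b - 5)*(b^2 - 7*b + 10) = (b - 5)*(b - 2)*(b - 5)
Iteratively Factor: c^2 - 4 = (c - 2)*(c + 2)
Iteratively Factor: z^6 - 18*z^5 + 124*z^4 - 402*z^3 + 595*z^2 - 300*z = (z - 1)*(z^5 - 17*z^4 + 107*z^3 - 295*z^2 + 300*z) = (z - 5)*(z - 1)*(z^4 - 12*z^3 + 47*z^2 - 60*z) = (z - 5)*(z - 4)*(z - 1)*(z^3 - 8*z^2 + 15*z) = (z - 5)^2*(z - 4)*(z - 1)*(z^2 - 3*z) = (z - 5)^2*(z - 4)*(z - 3)*(z - 1)*(z)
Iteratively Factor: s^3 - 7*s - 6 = (s + 2)*(s^2 - 2*s - 3) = (s + 1)*(s + 2)*(s - 3)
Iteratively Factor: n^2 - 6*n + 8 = (n - 4)*(n - 2)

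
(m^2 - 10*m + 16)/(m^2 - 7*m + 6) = (m^2 - 10*m + 16)/(m^2 - 7*m + 6)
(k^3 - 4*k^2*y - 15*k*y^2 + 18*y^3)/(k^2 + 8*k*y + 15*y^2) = (k^2 - 7*k*y + 6*y^2)/(k + 5*y)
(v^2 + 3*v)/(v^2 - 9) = v/(v - 3)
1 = 1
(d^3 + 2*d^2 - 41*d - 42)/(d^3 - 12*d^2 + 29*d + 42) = (d + 7)/(d - 7)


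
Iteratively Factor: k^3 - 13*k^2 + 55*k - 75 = (k - 5)*(k^2 - 8*k + 15) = (k - 5)^2*(k - 3)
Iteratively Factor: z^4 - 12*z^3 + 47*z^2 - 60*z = (z - 5)*(z^3 - 7*z^2 + 12*z) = (z - 5)*(z - 4)*(z^2 - 3*z) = z*(z - 5)*(z - 4)*(z - 3)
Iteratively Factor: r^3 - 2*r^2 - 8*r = (r - 4)*(r^2 + 2*r) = r*(r - 4)*(r + 2)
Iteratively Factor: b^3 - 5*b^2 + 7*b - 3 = (b - 1)*(b^2 - 4*b + 3) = (b - 1)^2*(b - 3)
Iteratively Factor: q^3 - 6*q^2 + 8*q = (q - 2)*(q^2 - 4*q) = q*(q - 2)*(q - 4)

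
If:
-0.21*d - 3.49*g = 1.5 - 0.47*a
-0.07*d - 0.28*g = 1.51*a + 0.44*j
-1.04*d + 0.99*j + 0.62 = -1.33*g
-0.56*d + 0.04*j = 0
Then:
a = 0.10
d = -0.01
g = -0.42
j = -0.07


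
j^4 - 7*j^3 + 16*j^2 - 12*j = j*(j - 3)*(j - 2)^2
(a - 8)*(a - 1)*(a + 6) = a^3 - 3*a^2 - 46*a + 48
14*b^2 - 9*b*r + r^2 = (-7*b + r)*(-2*b + r)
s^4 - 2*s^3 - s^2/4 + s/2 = s*(s - 2)*(s - 1/2)*(s + 1/2)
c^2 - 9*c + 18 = (c - 6)*(c - 3)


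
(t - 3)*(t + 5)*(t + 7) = t^3 + 9*t^2 - t - 105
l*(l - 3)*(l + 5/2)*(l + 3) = l^4 + 5*l^3/2 - 9*l^2 - 45*l/2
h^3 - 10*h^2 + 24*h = h*(h - 6)*(h - 4)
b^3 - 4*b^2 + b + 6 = (b - 3)*(b - 2)*(b + 1)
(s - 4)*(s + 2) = s^2 - 2*s - 8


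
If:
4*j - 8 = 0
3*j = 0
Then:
No Solution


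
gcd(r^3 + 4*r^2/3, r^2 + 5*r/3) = r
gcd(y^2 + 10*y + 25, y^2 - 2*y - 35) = y + 5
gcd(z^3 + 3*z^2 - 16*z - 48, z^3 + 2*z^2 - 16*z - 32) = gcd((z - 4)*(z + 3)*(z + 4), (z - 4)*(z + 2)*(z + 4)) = z^2 - 16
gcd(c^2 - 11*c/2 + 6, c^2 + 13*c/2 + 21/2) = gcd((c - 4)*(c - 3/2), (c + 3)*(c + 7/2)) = 1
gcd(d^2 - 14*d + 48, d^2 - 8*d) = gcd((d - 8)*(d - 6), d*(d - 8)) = d - 8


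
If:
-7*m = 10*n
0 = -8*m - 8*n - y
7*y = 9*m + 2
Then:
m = -10/129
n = 7/129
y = 8/43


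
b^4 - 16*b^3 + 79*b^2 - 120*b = b*(b - 8)*(b - 5)*(b - 3)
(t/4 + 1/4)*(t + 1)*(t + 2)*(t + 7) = t^4/4 + 11*t^3/4 + 33*t^2/4 + 37*t/4 + 7/2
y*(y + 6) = y^2 + 6*y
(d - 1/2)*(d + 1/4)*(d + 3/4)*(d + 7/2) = d^4 + 4*d^3 + 23*d^2/16 - 19*d/16 - 21/64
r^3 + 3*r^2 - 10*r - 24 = (r - 3)*(r + 2)*(r + 4)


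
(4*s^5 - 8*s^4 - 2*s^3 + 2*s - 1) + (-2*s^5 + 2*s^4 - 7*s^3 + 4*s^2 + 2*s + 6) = 2*s^5 - 6*s^4 - 9*s^3 + 4*s^2 + 4*s + 5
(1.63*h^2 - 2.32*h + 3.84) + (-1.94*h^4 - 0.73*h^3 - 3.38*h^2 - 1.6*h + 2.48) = -1.94*h^4 - 0.73*h^3 - 1.75*h^2 - 3.92*h + 6.32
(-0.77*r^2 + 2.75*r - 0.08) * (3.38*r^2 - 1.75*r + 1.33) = -2.6026*r^4 + 10.6425*r^3 - 6.107*r^2 + 3.7975*r - 0.1064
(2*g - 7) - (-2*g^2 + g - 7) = 2*g^2 + g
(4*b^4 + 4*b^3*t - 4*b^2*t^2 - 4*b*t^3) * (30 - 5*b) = -20*b^5 - 20*b^4*t + 120*b^4 + 20*b^3*t^2 + 120*b^3*t + 20*b^2*t^3 - 120*b^2*t^2 - 120*b*t^3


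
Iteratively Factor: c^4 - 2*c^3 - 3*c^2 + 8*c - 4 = (c - 1)*(c^3 - c^2 - 4*c + 4) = (c - 2)*(c - 1)*(c^2 + c - 2) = (c - 2)*(c - 1)*(c + 2)*(c - 1)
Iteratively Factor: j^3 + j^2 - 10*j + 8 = (j - 1)*(j^2 + 2*j - 8) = (j - 2)*(j - 1)*(j + 4)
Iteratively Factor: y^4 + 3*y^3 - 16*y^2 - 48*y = (y)*(y^3 + 3*y^2 - 16*y - 48) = y*(y + 4)*(y^2 - y - 12) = y*(y - 4)*(y + 4)*(y + 3)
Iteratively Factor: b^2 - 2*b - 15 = (b + 3)*(b - 5)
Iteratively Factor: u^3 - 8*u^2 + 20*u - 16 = (u - 2)*(u^2 - 6*u + 8) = (u - 2)^2*(u - 4)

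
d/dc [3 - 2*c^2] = -4*c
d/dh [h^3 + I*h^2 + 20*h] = 3*h^2 + 2*I*h + 20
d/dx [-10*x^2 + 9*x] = 9 - 20*x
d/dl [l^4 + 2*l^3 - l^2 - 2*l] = 4*l^3 + 6*l^2 - 2*l - 2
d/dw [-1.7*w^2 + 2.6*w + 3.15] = 2.6 - 3.4*w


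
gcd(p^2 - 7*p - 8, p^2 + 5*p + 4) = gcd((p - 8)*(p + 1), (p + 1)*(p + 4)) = p + 1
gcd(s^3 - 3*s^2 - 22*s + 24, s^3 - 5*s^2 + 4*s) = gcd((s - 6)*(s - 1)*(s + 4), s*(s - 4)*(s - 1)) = s - 1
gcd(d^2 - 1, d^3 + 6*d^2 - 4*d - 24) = 1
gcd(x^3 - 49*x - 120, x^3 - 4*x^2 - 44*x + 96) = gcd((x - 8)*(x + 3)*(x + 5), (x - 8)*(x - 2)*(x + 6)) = x - 8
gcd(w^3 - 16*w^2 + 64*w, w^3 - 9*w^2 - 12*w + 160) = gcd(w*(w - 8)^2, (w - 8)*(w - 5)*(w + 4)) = w - 8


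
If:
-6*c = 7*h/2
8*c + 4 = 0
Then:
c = -1/2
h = 6/7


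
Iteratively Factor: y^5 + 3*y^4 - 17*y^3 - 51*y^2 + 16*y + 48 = (y + 3)*(y^4 - 17*y^2 + 16) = (y + 1)*(y + 3)*(y^3 - y^2 - 16*y + 16) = (y - 4)*(y + 1)*(y + 3)*(y^2 + 3*y - 4) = (y - 4)*(y + 1)*(y + 3)*(y + 4)*(y - 1)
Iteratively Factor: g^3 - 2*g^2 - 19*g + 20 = (g + 4)*(g^2 - 6*g + 5) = (g - 5)*(g + 4)*(g - 1)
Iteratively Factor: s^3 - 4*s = (s)*(s^2 - 4) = s*(s - 2)*(s + 2)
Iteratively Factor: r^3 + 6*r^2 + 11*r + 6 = (r + 2)*(r^2 + 4*r + 3) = (r + 2)*(r + 3)*(r + 1)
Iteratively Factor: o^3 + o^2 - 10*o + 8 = (o + 4)*(o^2 - 3*o + 2) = (o - 2)*(o + 4)*(o - 1)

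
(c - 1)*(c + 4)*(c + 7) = c^3 + 10*c^2 + 17*c - 28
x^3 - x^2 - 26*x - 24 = (x - 6)*(x + 1)*(x + 4)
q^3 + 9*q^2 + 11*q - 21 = (q - 1)*(q + 3)*(q + 7)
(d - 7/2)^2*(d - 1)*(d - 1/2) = d^4 - 17*d^3/2 + 93*d^2/4 - 175*d/8 + 49/8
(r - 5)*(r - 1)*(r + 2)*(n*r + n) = n*r^4 - 3*n*r^3 - 11*n*r^2 + 3*n*r + 10*n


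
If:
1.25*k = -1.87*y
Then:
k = -1.496*y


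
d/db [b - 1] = 1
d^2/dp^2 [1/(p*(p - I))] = 2*(p^2 + p*(p - I) + (p - I)^2)/(p^3*(p - I)^3)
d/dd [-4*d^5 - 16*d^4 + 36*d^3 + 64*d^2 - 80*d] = -20*d^4 - 64*d^3 + 108*d^2 + 128*d - 80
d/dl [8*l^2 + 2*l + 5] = 16*l + 2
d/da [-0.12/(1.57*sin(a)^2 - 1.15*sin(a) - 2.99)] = (0.3768*sin(a) - 0.138)*cos(a)/(-1.57*sin(a)^2 + 1.15*sin(a) + 2.99)^2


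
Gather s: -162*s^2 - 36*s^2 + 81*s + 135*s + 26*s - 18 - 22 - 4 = -198*s^2 + 242*s - 44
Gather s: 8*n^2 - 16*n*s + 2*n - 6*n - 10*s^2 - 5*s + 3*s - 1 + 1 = 8*n^2 - 4*n - 10*s^2 + s*(-16*n - 2)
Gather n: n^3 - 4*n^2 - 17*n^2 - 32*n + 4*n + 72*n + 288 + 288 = n^3 - 21*n^2 + 44*n + 576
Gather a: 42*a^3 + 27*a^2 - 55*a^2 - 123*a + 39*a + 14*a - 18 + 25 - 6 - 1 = 42*a^3 - 28*a^2 - 70*a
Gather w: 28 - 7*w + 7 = 35 - 7*w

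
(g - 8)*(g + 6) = g^2 - 2*g - 48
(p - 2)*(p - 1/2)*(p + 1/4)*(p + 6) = p^4 + 15*p^3/4 - 105*p^2/8 + 5*p/2 + 3/2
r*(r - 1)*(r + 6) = r^3 + 5*r^2 - 6*r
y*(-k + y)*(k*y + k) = -k^2*y^2 - k^2*y + k*y^3 + k*y^2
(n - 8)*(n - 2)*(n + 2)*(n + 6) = n^4 - 2*n^3 - 52*n^2 + 8*n + 192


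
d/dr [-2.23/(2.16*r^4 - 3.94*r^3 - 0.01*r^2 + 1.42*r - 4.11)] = (19.2672*r^3 - 26.3586*r^2 - 0.0446*r + 3.1666)/(-2.16*r^4 + 3.94*r^3 + 0.01*r^2 - 1.42*r + 4.11)^2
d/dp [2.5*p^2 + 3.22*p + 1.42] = 5.0*p + 3.22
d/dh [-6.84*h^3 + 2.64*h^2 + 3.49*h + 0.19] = -20.52*h^2 + 5.28*h + 3.49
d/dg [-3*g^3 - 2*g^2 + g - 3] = -9*g^2 - 4*g + 1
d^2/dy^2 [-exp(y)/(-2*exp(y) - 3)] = (9 - 6*exp(y))*exp(y)/(8*exp(3*y) + 36*exp(2*y) + 54*exp(y) + 27)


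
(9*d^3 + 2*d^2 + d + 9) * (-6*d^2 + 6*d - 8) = -54*d^5 + 42*d^4 - 66*d^3 - 64*d^2 + 46*d - 72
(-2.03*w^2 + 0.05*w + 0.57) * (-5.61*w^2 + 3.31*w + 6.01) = 11.3883*w^4 - 6.9998*w^3 - 15.2325*w^2 + 2.1872*w + 3.4257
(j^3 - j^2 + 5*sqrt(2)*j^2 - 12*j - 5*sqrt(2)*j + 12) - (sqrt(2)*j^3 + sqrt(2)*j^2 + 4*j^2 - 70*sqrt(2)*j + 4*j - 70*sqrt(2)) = -sqrt(2)*j^3 + j^3 - 5*j^2 + 4*sqrt(2)*j^2 - 16*j + 65*sqrt(2)*j + 12 + 70*sqrt(2)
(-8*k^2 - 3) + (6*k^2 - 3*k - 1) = -2*k^2 - 3*k - 4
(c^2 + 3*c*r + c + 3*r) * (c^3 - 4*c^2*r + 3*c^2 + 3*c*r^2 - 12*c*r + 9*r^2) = c^5 - c^4*r + 4*c^4 - 9*c^3*r^2 - 4*c^3*r + 3*c^3 + 9*c^2*r^3 - 36*c^2*r^2 - 3*c^2*r + 36*c*r^3 - 27*c*r^2 + 27*r^3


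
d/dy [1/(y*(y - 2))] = 2*(1 - y)/(y^2*(y^2 - 4*y + 4))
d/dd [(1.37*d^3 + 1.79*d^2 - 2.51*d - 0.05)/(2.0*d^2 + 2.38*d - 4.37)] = (2.74*d^4 + 6.5212*d^3 - 8.6805*d^2 - 15.4446*d + 11.0877)/(4.0*d^4 + 9.52*d^3 - 11.8156*d^2 - 20.8012*d + 19.0969)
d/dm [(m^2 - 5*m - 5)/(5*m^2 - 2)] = (25*m^2 + 46*m + 10)/(25*m^4 - 20*m^2 + 4)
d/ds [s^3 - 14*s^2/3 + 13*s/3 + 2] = 3*s^2 - 28*s/3 + 13/3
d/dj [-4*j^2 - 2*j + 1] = -8*j - 2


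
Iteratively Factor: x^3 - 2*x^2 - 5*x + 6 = (x - 1)*(x^2 - x - 6) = (x - 1)*(x + 2)*(x - 3)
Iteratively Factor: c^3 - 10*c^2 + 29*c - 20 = (c - 5)*(c^2 - 5*c + 4) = (c - 5)*(c - 4)*(c - 1)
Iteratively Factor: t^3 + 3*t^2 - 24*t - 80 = (t - 5)*(t^2 + 8*t + 16) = (t - 5)*(t + 4)*(t + 4)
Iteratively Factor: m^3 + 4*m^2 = (m)*(m^2 + 4*m) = m^2*(m + 4)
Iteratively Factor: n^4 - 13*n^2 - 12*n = (n + 1)*(n^3 - n^2 - 12*n) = n*(n + 1)*(n^2 - n - 12) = n*(n + 1)*(n + 3)*(n - 4)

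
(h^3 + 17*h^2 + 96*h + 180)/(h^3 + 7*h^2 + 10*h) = (h^2 + 12*h + 36)/(h*(h + 2))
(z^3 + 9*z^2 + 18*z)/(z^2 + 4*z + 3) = z*(z + 6)/(z + 1)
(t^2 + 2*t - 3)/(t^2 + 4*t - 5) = (t + 3)/(t + 5)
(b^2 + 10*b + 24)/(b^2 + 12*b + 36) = (b + 4)/(b + 6)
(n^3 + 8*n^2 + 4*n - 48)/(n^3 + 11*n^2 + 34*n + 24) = (n - 2)/(n + 1)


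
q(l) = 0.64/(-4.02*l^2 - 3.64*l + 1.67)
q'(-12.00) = -0.00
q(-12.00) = -0.00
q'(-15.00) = -0.00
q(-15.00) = -0.00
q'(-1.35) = -8.38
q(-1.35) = -0.86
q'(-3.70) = -0.01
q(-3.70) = -0.02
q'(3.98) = 0.00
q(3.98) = -0.01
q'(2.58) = 0.01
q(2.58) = -0.02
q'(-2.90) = -0.03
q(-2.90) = -0.03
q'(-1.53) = -1.18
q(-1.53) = -0.29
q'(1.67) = 0.04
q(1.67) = -0.04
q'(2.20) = 0.02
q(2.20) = -0.02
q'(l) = 0.64*(8.04*l + 3.64)/(-4.02*l^2 - 3.64*l + 1.67)^2 = (5.1456*l + 2.3296)/(4.02*l^2 + 3.64*l - 1.67)^2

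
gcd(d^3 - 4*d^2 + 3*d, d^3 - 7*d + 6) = d - 1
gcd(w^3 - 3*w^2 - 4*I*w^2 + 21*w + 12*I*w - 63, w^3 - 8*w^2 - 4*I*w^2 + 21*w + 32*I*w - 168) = w^2 - 4*I*w + 21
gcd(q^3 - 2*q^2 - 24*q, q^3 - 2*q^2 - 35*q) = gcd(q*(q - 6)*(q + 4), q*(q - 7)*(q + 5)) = q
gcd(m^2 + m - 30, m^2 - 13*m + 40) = m - 5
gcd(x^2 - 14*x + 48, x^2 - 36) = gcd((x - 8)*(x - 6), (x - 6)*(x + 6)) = x - 6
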